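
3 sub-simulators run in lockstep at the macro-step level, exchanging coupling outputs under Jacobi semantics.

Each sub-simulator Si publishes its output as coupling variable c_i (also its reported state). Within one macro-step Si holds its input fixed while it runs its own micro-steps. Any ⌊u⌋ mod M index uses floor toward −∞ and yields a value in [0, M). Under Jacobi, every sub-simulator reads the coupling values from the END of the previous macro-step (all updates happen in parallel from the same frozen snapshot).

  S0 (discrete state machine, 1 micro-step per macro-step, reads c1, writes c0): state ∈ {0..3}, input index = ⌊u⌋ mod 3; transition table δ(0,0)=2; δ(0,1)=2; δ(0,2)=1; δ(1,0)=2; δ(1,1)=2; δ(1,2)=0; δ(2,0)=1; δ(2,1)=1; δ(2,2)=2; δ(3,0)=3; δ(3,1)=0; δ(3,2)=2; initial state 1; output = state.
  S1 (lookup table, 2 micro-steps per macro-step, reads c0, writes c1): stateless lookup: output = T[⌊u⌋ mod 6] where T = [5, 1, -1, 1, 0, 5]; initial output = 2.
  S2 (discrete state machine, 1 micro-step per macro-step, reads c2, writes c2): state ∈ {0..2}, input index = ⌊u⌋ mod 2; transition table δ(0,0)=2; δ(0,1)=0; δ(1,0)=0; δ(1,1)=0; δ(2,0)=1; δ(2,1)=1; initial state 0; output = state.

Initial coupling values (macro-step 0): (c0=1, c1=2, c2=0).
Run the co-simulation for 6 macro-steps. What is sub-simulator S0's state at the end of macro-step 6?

macro 1: S0 reads c1=2 → after 1×micro: 0; S1 reads c0=1 → after 2×micro: 1; S2 reads c2=0 → after 1×micro: 2 ⇒ (c0=0, c1=1, c2=2)
macro 2: S0 reads c1=1 → after 1×micro: 2; S1 reads c0=0 → after 2×micro: 5; S2 reads c2=2 → after 1×micro: 1 ⇒ (c0=2, c1=5, c2=1)
macro 3: S0 reads c1=5 → after 1×micro: 2; S1 reads c0=2 → after 2×micro: -1; S2 reads c2=1 → after 1×micro: 0 ⇒ (c0=2, c1=-1, c2=0)
macro 4: S0 reads c1=-1 → after 1×micro: 2; S1 reads c0=2 → after 2×micro: -1; S2 reads c2=0 → after 1×micro: 2 ⇒ (c0=2, c1=-1, c2=2)
macro 5: S0 reads c1=-1 → after 1×micro: 2; S1 reads c0=2 → after 2×micro: -1; S2 reads c2=2 → after 1×micro: 1 ⇒ (c0=2, c1=-1, c2=1)
macro 6: S0 reads c1=-1 → after 1×micro: 2; S1 reads c0=2 → after 2×micro: -1; S2 reads c2=1 → after 1×micro: 0 ⇒ (c0=2, c1=-1, c2=0)

S0 state at macro-step 6 = 2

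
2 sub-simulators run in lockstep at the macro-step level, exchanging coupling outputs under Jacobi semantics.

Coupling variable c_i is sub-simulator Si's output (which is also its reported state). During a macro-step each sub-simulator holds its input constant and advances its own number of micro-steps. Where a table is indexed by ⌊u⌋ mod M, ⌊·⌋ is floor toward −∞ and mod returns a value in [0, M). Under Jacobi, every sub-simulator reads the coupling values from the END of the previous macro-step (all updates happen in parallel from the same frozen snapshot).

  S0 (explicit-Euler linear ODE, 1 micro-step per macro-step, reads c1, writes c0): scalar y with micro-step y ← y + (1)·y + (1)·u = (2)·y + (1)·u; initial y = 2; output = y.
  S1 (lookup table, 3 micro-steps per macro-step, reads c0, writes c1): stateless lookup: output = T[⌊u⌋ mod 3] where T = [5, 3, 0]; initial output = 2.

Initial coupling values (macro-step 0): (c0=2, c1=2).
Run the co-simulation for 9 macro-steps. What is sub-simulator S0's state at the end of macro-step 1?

S0 state at macro-step 1 = 6

macro 1: S0 reads c1=2 → after 1×micro: 6; S1 reads c0=2 → after 3×micro: 0 ⇒ (c0=6, c1=0)
macro 2: S0 reads c1=0 → after 1×micro: 12; S1 reads c0=6 → after 3×micro: 5 ⇒ (c0=12, c1=5)
macro 3: S0 reads c1=5 → after 1×micro: 29; S1 reads c0=12 → after 3×micro: 5 ⇒ (c0=29, c1=5)
macro 4: S0 reads c1=5 → after 1×micro: 63; S1 reads c0=29 → after 3×micro: 0 ⇒ (c0=63, c1=0)
macro 5: S0 reads c1=0 → after 1×micro: 126; S1 reads c0=63 → after 3×micro: 5 ⇒ (c0=126, c1=5)
macro 6: S0 reads c1=5 → after 1×micro: 257; S1 reads c0=126 → after 3×micro: 5 ⇒ (c0=257, c1=5)
macro 7: S0 reads c1=5 → after 1×micro: 519; S1 reads c0=257 → after 3×micro: 0 ⇒ (c0=519, c1=0)
macro 8: S0 reads c1=0 → after 1×micro: 1038; S1 reads c0=519 → after 3×micro: 5 ⇒ (c0=1038, c1=5)
macro 9: S0 reads c1=5 → after 1×micro: 2081; S1 reads c0=1038 → after 3×micro: 5 ⇒ (c0=2081, c1=5)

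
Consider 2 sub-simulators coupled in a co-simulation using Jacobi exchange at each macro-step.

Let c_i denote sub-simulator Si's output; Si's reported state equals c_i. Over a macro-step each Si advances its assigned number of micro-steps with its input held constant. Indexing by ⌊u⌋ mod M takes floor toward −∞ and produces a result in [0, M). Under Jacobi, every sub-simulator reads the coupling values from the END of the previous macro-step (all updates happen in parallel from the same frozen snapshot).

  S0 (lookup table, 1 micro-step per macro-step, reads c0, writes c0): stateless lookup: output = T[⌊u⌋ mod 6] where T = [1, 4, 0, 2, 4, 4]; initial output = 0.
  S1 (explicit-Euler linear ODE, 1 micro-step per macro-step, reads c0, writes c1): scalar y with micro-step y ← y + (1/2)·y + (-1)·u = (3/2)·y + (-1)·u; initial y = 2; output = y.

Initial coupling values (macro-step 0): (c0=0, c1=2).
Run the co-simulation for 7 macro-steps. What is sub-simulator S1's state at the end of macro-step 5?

macro 1: S0 reads c0=0 → after 1×micro: 1; S1 reads c0=0 → after 1×micro: 3 ⇒ (c0=1, c1=3)
macro 2: S0 reads c0=1 → after 1×micro: 4; S1 reads c0=1 → after 1×micro: 7/2 ⇒ (c0=4, c1=7/2)
macro 3: S0 reads c0=4 → after 1×micro: 4; S1 reads c0=4 → after 1×micro: 5/4 ⇒ (c0=4, c1=5/4)
macro 4: S0 reads c0=4 → after 1×micro: 4; S1 reads c0=4 → after 1×micro: -17/8 ⇒ (c0=4, c1=-17/8)
macro 5: S0 reads c0=4 → after 1×micro: 4; S1 reads c0=4 → after 1×micro: -115/16 ⇒ (c0=4, c1=-115/16)
macro 6: S0 reads c0=4 → after 1×micro: 4; S1 reads c0=4 → after 1×micro: -473/32 ⇒ (c0=4, c1=-473/32)
macro 7: S0 reads c0=4 → after 1×micro: 4; S1 reads c0=4 → after 1×micro: -1675/64 ⇒ (c0=4, c1=-1675/64)

S1 state at macro-step 5 = -115/16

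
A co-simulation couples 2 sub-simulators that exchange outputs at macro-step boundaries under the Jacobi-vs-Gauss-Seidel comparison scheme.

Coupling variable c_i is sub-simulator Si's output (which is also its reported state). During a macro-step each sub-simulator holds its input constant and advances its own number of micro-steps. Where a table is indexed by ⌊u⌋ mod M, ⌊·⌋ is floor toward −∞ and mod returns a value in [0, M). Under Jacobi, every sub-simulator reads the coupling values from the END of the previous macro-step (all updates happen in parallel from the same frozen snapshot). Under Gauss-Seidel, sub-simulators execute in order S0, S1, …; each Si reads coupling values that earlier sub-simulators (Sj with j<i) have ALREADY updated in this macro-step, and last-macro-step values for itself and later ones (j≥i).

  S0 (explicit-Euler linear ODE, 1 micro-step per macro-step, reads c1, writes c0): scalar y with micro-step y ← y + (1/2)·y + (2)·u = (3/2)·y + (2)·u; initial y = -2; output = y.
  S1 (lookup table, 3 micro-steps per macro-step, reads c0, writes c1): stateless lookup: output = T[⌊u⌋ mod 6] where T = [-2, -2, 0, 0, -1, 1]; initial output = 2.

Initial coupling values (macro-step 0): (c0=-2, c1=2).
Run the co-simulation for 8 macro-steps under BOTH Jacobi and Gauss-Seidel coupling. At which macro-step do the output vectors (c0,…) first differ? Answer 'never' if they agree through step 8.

[Jacobi] macro 1: S0 reads c1=2 → after 1×micro: 1; S1 reads c0=-2 → after 3×micro: -1 ⇒ (c0=1, c1=-1)
[Jacobi] macro 2: S0 reads c1=-1 → after 1×micro: -1/2; S1 reads c0=1 → after 3×micro: -2 ⇒ (c0=-1/2, c1=-2)
[Jacobi] macro 3: S0 reads c1=-2 → after 1×micro: -19/4; S1 reads c0=-1/2 → after 3×micro: 1 ⇒ (c0=-19/4, c1=1)
[Jacobi] macro 4: S0 reads c1=1 → after 1×micro: -41/8; S1 reads c0=-19/4 → after 3×micro: -2 ⇒ (c0=-41/8, c1=-2)
[Jacobi] macro 5: S0 reads c1=-2 → after 1×micro: -187/16; S1 reads c0=-41/8 → after 3×micro: -2 ⇒ (c0=-187/16, c1=-2)
[Jacobi] macro 6: S0 reads c1=-2 → after 1×micro: -689/32; S1 reads c0=-187/16 → after 3×micro: -2 ⇒ (c0=-689/32, c1=-2)
[Jacobi] macro 7: S0 reads c1=-2 → after 1×micro: -2323/64; S1 reads c0=-689/32 → after 3×micro: 0 ⇒ (c0=-2323/64, c1=0)
[Jacobi] macro 8: S0 reads c1=0 → after 1×micro: -6969/128; S1 reads c0=-2323/64 → after 3×micro: 1 ⇒ (c0=-6969/128, c1=1)
[Gauss-Seidel] macro 1: S0 reads c1=2 → after 1×micro: 1; S1 reads c0=1 → after 3×micro: -2 ⇒ (c0=1, c1=-2)
[Gauss-Seidel] macro 2: S0 reads c1=-2 → after 1×micro: -5/2; S1 reads c0=-5/2 → after 3×micro: 0 ⇒ (c0=-5/2, c1=0)
[Gauss-Seidel] macro 3: S0 reads c1=0 → after 1×micro: -15/4; S1 reads c0=-15/4 → after 3×micro: 0 ⇒ (c0=-15/4, c1=0)
[Gauss-Seidel] macro 4: S0 reads c1=0 → after 1×micro: -45/8; S1 reads c0=-45/8 → after 3×micro: -2 ⇒ (c0=-45/8, c1=-2)
[Gauss-Seidel] macro 5: S0 reads c1=-2 → after 1×micro: -199/16; S1 reads c0=-199/16 → after 3×micro: 1 ⇒ (c0=-199/16, c1=1)
[Gauss-Seidel] macro 6: S0 reads c1=1 → after 1×micro: -533/32; S1 reads c0=-533/32 → after 3×micro: -2 ⇒ (c0=-533/32, c1=-2)
[Gauss-Seidel] macro 7: S0 reads c1=-2 → after 1×micro: -1855/64; S1 reads c0=-1855/64 → after 3×micro: -2 ⇒ (c0=-1855/64, c1=-2)
[Gauss-Seidel] macro 8: S0 reads c1=-2 → after 1×micro: -6077/128; S1 reads c0=-6077/128 → after 3×micro: -2 ⇒ (c0=-6077/128, c1=-2)

first divergence at macro-step: 1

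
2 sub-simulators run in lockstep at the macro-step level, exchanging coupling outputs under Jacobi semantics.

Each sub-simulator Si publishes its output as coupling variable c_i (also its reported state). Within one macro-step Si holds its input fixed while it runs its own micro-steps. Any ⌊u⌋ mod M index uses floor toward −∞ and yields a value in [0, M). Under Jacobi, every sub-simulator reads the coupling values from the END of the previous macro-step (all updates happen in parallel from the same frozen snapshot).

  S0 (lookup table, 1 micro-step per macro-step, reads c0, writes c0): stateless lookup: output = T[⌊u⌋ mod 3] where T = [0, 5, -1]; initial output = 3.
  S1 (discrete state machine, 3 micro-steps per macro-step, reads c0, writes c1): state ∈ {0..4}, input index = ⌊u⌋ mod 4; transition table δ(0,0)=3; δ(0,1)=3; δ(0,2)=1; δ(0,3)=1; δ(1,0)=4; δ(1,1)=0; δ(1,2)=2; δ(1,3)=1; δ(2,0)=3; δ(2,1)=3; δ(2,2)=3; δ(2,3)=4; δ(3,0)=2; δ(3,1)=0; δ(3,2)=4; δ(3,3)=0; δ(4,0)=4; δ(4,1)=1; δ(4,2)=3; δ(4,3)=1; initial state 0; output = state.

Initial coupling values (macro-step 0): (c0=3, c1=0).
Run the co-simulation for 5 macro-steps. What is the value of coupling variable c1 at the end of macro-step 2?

macro 1: S0 reads c0=3 → after 1×micro: 0; S1 reads c0=3 → after 3×micro: 1 ⇒ (c0=0, c1=1)
macro 2: S0 reads c0=0 → after 1×micro: 0; S1 reads c0=0 → after 3×micro: 4 ⇒ (c0=0, c1=4)
macro 3: S0 reads c0=0 → after 1×micro: 0; S1 reads c0=0 → after 3×micro: 4 ⇒ (c0=0, c1=4)
macro 4: S0 reads c0=0 → after 1×micro: 0; S1 reads c0=0 → after 3×micro: 4 ⇒ (c0=0, c1=4)
macro 5: S0 reads c0=0 → after 1×micro: 0; S1 reads c0=0 → after 3×micro: 4 ⇒ (c0=0, c1=4)

c1 at macro-step 2 = 4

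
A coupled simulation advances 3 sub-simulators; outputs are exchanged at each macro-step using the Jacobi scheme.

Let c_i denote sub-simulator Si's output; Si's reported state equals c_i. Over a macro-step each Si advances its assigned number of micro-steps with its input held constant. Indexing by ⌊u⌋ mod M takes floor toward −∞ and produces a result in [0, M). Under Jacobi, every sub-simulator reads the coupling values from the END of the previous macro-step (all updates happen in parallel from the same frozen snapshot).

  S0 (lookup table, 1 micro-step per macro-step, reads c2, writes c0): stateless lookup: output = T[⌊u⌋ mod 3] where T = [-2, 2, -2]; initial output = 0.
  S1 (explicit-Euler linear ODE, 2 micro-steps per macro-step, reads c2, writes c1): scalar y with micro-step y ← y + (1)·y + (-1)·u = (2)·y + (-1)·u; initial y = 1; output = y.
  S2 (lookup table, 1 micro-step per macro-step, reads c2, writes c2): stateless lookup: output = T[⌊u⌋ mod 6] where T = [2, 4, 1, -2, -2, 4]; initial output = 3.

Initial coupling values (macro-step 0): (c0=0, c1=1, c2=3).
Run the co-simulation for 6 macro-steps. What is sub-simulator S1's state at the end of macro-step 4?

S1 state at macro-step 4 = -194

macro 1: S0 reads c2=3 → after 1×micro: -2; S1 reads c2=3 → after 2×micro: -5; S2 reads c2=3 → after 1×micro: -2 ⇒ (c0=-2, c1=-5, c2=-2)
macro 2: S0 reads c2=-2 → after 1×micro: 2; S1 reads c2=-2 → after 2×micro: -14; S2 reads c2=-2 → after 1×micro: -2 ⇒ (c0=2, c1=-14, c2=-2)
macro 3: S0 reads c2=-2 → after 1×micro: 2; S1 reads c2=-2 → after 2×micro: -50; S2 reads c2=-2 → after 1×micro: -2 ⇒ (c0=2, c1=-50, c2=-2)
macro 4: S0 reads c2=-2 → after 1×micro: 2; S1 reads c2=-2 → after 2×micro: -194; S2 reads c2=-2 → after 1×micro: -2 ⇒ (c0=2, c1=-194, c2=-2)
macro 5: S0 reads c2=-2 → after 1×micro: 2; S1 reads c2=-2 → after 2×micro: -770; S2 reads c2=-2 → after 1×micro: -2 ⇒ (c0=2, c1=-770, c2=-2)
macro 6: S0 reads c2=-2 → after 1×micro: 2; S1 reads c2=-2 → after 2×micro: -3074; S2 reads c2=-2 → after 1×micro: -2 ⇒ (c0=2, c1=-3074, c2=-2)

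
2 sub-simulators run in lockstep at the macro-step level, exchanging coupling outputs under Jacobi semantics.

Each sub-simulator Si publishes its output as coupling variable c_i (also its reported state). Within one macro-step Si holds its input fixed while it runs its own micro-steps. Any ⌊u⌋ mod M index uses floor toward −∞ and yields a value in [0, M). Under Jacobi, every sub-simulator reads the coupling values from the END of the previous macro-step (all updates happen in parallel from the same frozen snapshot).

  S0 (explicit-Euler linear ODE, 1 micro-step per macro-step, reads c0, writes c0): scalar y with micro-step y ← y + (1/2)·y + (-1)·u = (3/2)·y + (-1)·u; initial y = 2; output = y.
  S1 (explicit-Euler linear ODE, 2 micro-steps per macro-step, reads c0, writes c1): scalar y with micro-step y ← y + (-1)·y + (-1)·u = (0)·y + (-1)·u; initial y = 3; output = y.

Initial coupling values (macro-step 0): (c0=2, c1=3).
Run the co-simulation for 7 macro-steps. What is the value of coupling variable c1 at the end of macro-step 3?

macro 1: S0 reads c0=2 → after 1×micro: 1; S1 reads c0=2 → after 2×micro: -2 ⇒ (c0=1, c1=-2)
macro 2: S0 reads c0=1 → after 1×micro: 1/2; S1 reads c0=1 → after 2×micro: -1 ⇒ (c0=1/2, c1=-1)
macro 3: S0 reads c0=1/2 → after 1×micro: 1/4; S1 reads c0=1/2 → after 2×micro: -1/2 ⇒ (c0=1/4, c1=-1/2)
macro 4: S0 reads c0=1/4 → after 1×micro: 1/8; S1 reads c0=1/4 → after 2×micro: -1/4 ⇒ (c0=1/8, c1=-1/4)
macro 5: S0 reads c0=1/8 → after 1×micro: 1/16; S1 reads c0=1/8 → after 2×micro: -1/8 ⇒ (c0=1/16, c1=-1/8)
macro 6: S0 reads c0=1/16 → after 1×micro: 1/32; S1 reads c0=1/16 → after 2×micro: -1/16 ⇒ (c0=1/32, c1=-1/16)
macro 7: S0 reads c0=1/32 → after 1×micro: 1/64; S1 reads c0=1/32 → after 2×micro: -1/32 ⇒ (c0=1/64, c1=-1/32)

c1 at macro-step 3 = -1/2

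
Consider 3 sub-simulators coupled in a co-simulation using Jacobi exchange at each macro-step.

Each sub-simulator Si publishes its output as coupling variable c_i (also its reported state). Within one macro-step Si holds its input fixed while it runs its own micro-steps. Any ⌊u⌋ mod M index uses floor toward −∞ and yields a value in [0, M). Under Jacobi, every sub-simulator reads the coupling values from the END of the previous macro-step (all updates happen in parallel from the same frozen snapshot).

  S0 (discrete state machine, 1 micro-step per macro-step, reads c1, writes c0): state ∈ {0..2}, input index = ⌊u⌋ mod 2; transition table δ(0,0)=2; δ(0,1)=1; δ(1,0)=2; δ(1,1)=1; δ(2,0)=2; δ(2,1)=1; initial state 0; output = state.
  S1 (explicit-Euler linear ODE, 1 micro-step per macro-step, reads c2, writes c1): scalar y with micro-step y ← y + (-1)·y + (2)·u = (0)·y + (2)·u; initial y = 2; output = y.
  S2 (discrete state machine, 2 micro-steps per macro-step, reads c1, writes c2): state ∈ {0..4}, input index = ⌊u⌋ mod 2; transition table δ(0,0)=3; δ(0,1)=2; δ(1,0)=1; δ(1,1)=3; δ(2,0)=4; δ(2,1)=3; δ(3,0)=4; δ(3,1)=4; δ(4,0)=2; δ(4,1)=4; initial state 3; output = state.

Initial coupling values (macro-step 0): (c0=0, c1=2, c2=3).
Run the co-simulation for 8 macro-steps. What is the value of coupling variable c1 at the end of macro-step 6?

c1 at macro-step 6 = 4

macro 1: S0 reads c1=2 → after 1×micro: 2; S1 reads c2=3 → after 1×micro: 6; S2 reads c1=2 → after 2×micro: 2 ⇒ (c0=2, c1=6, c2=2)
macro 2: S0 reads c1=6 → after 1×micro: 2; S1 reads c2=2 → after 1×micro: 4; S2 reads c1=6 → after 2×micro: 2 ⇒ (c0=2, c1=4, c2=2)
macro 3: S0 reads c1=4 → after 1×micro: 2; S1 reads c2=2 → after 1×micro: 4; S2 reads c1=4 → after 2×micro: 2 ⇒ (c0=2, c1=4, c2=2)
macro 4: S0 reads c1=4 → after 1×micro: 2; S1 reads c2=2 → after 1×micro: 4; S2 reads c1=4 → after 2×micro: 2 ⇒ (c0=2, c1=4, c2=2)
macro 5: S0 reads c1=4 → after 1×micro: 2; S1 reads c2=2 → after 1×micro: 4; S2 reads c1=4 → after 2×micro: 2 ⇒ (c0=2, c1=4, c2=2)
macro 6: S0 reads c1=4 → after 1×micro: 2; S1 reads c2=2 → after 1×micro: 4; S2 reads c1=4 → after 2×micro: 2 ⇒ (c0=2, c1=4, c2=2)
macro 7: S0 reads c1=4 → after 1×micro: 2; S1 reads c2=2 → after 1×micro: 4; S2 reads c1=4 → after 2×micro: 2 ⇒ (c0=2, c1=4, c2=2)
macro 8: S0 reads c1=4 → after 1×micro: 2; S1 reads c2=2 → after 1×micro: 4; S2 reads c1=4 → after 2×micro: 2 ⇒ (c0=2, c1=4, c2=2)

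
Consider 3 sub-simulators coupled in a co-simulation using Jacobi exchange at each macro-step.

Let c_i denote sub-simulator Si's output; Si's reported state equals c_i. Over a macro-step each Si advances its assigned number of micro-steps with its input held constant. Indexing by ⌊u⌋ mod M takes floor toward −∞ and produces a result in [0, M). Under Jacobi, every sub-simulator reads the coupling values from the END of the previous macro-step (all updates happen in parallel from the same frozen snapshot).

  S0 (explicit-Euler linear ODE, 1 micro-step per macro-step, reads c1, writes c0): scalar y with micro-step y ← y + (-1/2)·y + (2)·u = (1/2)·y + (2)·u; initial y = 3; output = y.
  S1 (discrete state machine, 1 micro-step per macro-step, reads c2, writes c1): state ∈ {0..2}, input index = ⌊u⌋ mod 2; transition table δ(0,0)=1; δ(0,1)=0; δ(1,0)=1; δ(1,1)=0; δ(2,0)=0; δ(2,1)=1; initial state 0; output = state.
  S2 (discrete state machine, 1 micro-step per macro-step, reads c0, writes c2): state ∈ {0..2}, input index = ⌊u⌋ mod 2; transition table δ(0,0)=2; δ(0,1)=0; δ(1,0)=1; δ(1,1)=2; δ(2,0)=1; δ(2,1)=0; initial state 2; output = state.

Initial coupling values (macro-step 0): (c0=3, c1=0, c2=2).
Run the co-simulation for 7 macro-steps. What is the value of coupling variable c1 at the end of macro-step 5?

c1 at macro-step 5 = 1

macro 1: S0 reads c1=0 → after 1×micro: 3/2; S1 reads c2=2 → after 1×micro: 1; S2 reads c0=3 → after 1×micro: 0 ⇒ (c0=3/2, c1=1, c2=0)
macro 2: S0 reads c1=1 → after 1×micro: 11/4; S1 reads c2=0 → after 1×micro: 1; S2 reads c0=3/2 → after 1×micro: 0 ⇒ (c0=11/4, c1=1, c2=0)
macro 3: S0 reads c1=1 → after 1×micro: 27/8; S1 reads c2=0 → after 1×micro: 1; S2 reads c0=11/4 → after 1×micro: 2 ⇒ (c0=27/8, c1=1, c2=2)
macro 4: S0 reads c1=1 → after 1×micro: 59/16; S1 reads c2=2 → after 1×micro: 1; S2 reads c0=27/8 → after 1×micro: 0 ⇒ (c0=59/16, c1=1, c2=0)
macro 5: S0 reads c1=1 → after 1×micro: 123/32; S1 reads c2=0 → after 1×micro: 1; S2 reads c0=59/16 → after 1×micro: 0 ⇒ (c0=123/32, c1=1, c2=0)
macro 6: S0 reads c1=1 → after 1×micro: 251/64; S1 reads c2=0 → after 1×micro: 1; S2 reads c0=123/32 → after 1×micro: 0 ⇒ (c0=251/64, c1=1, c2=0)
macro 7: S0 reads c1=1 → after 1×micro: 507/128; S1 reads c2=0 → after 1×micro: 1; S2 reads c0=251/64 → after 1×micro: 0 ⇒ (c0=507/128, c1=1, c2=0)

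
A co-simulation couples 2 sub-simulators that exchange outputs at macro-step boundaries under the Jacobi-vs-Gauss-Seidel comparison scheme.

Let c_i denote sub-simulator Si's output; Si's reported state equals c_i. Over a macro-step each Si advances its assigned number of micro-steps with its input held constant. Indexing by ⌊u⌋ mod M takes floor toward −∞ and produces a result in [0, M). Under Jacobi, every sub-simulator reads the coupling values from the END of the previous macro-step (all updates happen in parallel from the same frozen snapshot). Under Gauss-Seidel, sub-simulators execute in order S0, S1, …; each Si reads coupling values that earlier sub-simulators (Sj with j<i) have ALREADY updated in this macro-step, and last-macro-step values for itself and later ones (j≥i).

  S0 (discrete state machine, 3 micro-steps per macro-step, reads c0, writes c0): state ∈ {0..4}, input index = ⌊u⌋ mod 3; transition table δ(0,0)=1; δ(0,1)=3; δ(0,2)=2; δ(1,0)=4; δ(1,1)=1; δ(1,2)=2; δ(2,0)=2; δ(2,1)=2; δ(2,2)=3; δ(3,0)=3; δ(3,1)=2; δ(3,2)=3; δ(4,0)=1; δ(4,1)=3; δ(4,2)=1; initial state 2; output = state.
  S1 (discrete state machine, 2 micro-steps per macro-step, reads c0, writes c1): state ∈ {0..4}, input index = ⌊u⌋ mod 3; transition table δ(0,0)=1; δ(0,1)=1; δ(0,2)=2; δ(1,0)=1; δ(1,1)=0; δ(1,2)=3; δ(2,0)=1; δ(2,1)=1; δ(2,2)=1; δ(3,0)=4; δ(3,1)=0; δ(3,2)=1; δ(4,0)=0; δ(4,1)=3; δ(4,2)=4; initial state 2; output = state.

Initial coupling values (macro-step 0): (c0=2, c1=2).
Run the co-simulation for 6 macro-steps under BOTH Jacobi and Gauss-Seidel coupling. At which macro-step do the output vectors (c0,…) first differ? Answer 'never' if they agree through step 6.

first divergence at macro-step: 1

[Jacobi] macro 1: S0 reads c0=2 → after 3×micro: 3; S1 reads c0=2 → after 2×micro: 3 ⇒ (c0=3, c1=3)
[Jacobi] macro 2: S0 reads c0=3 → after 3×micro: 3; S1 reads c0=3 → after 2×micro: 0 ⇒ (c0=3, c1=0)
[Jacobi] macro 3: S0 reads c0=3 → after 3×micro: 3; S1 reads c0=3 → after 2×micro: 1 ⇒ (c0=3, c1=1)
[Jacobi] macro 4: S0 reads c0=3 → after 3×micro: 3; S1 reads c0=3 → after 2×micro: 1 ⇒ (c0=3, c1=1)
[Jacobi] macro 5: S0 reads c0=3 → after 3×micro: 3; S1 reads c0=3 → after 2×micro: 1 ⇒ (c0=3, c1=1)
[Jacobi] macro 6: S0 reads c0=3 → after 3×micro: 3; S1 reads c0=3 → after 2×micro: 1 ⇒ (c0=3, c1=1)
[Gauss-Seidel] macro 1: S0 reads c0=2 → after 3×micro: 3; S1 reads c0=3 → after 2×micro: 1 ⇒ (c0=3, c1=1)
[Gauss-Seidel] macro 2: S0 reads c0=3 → after 3×micro: 3; S1 reads c0=3 → after 2×micro: 1 ⇒ (c0=3, c1=1)
[Gauss-Seidel] macro 3: S0 reads c0=3 → after 3×micro: 3; S1 reads c0=3 → after 2×micro: 1 ⇒ (c0=3, c1=1)
[Gauss-Seidel] macro 4: S0 reads c0=3 → after 3×micro: 3; S1 reads c0=3 → after 2×micro: 1 ⇒ (c0=3, c1=1)
[Gauss-Seidel] macro 5: S0 reads c0=3 → after 3×micro: 3; S1 reads c0=3 → after 2×micro: 1 ⇒ (c0=3, c1=1)
[Gauss-Seidel] macro 6: S0 reads c0=3 → after 3×micro: 3; S1 reads c0=3 → after 2×micro: 1 ⇒ (c0=3, c1=1)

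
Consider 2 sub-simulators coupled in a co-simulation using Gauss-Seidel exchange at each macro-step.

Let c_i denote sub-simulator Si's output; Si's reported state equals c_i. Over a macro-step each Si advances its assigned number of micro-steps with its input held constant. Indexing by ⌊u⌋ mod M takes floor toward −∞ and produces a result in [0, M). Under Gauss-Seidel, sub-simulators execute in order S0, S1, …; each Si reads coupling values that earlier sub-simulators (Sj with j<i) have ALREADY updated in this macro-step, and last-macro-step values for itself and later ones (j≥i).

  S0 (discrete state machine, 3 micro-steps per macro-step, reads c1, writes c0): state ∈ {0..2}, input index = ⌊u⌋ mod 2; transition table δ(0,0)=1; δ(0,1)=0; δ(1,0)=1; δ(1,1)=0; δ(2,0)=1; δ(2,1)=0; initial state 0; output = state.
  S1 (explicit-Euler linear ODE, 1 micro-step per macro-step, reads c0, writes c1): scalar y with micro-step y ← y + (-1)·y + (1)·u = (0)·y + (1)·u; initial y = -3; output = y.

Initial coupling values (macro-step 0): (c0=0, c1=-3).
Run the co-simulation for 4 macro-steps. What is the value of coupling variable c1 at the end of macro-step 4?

macro 1: S0 reads c1=-3 → after 3×micro: 0; S1 reads c0=0 → after 1×micro: 0 ⇒ (c0=0, c1=0)
macro 2: S0 reads c1=0 → after 3×micro: 1; S1 reads c0=1 → after 1×micro: 1 ⇒ (c0=1, c1=1)
macro 3: S0 reads c1=1 → after 3×micro: 0; S1 reads c0=0 → after 1×micro: 0 ⇒ (c0=0, c1=0)
macro 4: S0 reads c1=0 → after 3×micro: 1; S1 reads c0=1 → after 1×micro: 1 ⇒ (c0=1, c1=1)

c1 at macro-step 4 = 1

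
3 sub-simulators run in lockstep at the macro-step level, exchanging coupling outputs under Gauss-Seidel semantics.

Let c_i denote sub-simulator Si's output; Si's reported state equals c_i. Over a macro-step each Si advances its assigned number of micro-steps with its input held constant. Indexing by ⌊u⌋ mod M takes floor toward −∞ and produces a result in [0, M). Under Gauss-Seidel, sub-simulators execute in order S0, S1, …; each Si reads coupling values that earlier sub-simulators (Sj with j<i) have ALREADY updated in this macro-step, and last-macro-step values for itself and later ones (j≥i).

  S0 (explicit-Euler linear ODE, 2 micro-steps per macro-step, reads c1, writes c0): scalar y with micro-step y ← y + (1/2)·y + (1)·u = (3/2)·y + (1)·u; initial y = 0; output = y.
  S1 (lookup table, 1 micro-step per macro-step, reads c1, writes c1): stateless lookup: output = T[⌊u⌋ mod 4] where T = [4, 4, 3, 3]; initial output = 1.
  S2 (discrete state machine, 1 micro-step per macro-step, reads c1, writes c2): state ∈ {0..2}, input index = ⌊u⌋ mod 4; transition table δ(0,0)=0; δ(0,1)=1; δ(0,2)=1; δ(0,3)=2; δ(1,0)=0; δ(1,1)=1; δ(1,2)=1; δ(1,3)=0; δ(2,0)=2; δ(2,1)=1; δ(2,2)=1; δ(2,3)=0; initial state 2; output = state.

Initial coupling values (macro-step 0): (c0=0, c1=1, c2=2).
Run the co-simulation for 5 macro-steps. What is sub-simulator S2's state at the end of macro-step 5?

macro 1: S0 reads c1=1 → after 2×micro: 5/2; S1 reads c1=1 → after 1×micro: 4; S2 reads c1=4 → after 1×micro: 2 ⇒ (c0=5/2, c1=4, c2=2)
macro 2: S0 reads c1=4 → after 2×micro: 125/8; S1 reads c1=4 → after 1×micro: 4; S2 reads c1=4 → after 1×micro: 2 ⇒ (c0=125/8, c1=4, c2=2)
macro 3: S0 reads c1=4 → after 2×micro: 1445/32; S1 reads c1=4 → after 1×micro: 4; S2 reads c1=4 → after 1×micro: 2 ⇒ (c0=1445/32, c1=4, c2=2)
macro 4: S0 reads c1=4 → after 2×micro: 14285/128; S1 reads c1=4 → after 1×micro: 4; S2 reads c1=4 → after 1×micro: 2 ⇒ (c0=14285/128, c1=4, c2=2)
macro 5: S0 reads c1=4 → after 2×micro: 133685/512; S1 reads c1=4 → after 1×micro: 4; S2 reads c1=4 → after 1×micro: 2 ⇒ (c0=133685/512, c1=4, c2=2)

S2 state at macro-step 5 = 2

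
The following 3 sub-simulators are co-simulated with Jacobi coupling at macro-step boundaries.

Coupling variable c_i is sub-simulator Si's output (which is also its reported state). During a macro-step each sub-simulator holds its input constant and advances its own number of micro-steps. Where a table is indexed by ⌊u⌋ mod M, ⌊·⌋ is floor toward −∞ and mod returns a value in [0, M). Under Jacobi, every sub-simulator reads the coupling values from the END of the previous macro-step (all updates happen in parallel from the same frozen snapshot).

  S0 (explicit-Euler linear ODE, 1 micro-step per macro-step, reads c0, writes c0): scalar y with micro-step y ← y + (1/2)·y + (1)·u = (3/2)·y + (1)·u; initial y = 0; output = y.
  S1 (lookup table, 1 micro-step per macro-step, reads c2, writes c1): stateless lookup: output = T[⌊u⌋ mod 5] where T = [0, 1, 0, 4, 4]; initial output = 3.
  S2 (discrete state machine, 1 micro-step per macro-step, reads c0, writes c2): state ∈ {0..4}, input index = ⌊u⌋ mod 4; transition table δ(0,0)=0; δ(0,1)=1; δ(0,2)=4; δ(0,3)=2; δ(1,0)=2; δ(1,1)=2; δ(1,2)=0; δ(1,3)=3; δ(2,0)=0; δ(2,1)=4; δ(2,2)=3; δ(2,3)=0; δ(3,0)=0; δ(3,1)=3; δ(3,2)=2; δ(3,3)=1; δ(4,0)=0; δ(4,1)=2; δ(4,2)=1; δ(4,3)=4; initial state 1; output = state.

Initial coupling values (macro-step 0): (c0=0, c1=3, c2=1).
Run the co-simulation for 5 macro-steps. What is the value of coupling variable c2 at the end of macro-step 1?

c2 at macro-step 1 = 2

macro 1: S0 reads c0=0 → after 1×micro: 0; S1 reads c2=1 → after 1×micro: 1; S2 reads c0=0 → after 1×micro: 2 ⇒ (c0=0, c1=1, c2=2)
macro 2: S0 reads c0=0 → after 1×micro: 0; S1 reads c2=2 → after 1×micro: 0; S2 reads c0=0 → after 1×micro: 0 ⇒ (c0=0, c1=0, c2=0)
macro 3: S0 reads c0=0 → after 1×micro: 0; S1 reads c2=0 → after 1×micro: 0; S2 reads c0=0 → after 1×micro: 0 ⇒ (c0=0, c1=0, c2=0)
macro 4: S0 reads c0=0 → after 1×micro: 0; S1 reads c2=0 → after 1×micro: 0; S2 reads c0=0 → after 1×micro: 0 ⇒ (c0=0, c1=0, c2=0)
macro 5: S0 reads c0=0 → after 1×micro: 0; S1 reads c2=0 → after 1×micro: 0; S2 reads c0=0 → after 1×micro: 0 ⇒ (c0=0, c1=0, c2=0)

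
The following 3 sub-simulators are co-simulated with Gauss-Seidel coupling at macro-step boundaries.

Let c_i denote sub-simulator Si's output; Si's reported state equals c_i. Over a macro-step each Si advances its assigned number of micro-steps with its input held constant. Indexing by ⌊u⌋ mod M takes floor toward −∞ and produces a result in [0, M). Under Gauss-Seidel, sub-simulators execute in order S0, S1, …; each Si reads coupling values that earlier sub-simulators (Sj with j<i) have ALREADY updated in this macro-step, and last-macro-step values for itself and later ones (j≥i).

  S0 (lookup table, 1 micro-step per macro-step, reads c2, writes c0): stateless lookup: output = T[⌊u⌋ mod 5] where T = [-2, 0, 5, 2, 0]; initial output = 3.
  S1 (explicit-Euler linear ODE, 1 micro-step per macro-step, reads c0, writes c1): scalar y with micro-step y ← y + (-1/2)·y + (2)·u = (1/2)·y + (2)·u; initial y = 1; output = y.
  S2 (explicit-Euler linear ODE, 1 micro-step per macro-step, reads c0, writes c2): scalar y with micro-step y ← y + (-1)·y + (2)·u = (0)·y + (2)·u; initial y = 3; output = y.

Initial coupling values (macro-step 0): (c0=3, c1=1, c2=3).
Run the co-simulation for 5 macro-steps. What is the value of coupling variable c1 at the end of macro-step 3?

macro 1: S0 reads c2=3 → after 1×micro: 2; S1 reads c0=2 → after 1×micro: 9/2; S2 reads c0=2 → after 1×micro: 4 ⇒ (c0=2, c1=9/2, c2=4)
macro 2: S0 reads c2=4 → after 1×micro: 0; S1 reads c0=0 → after 1×micro: 9/4; S2 reads c0=0 → after 1×micro: 0 ⇒ (c0=0, c1=9/4, c2=0)
macro 3: S0 reads c2=0 → after 1×micro: -2; S1 reads c0=-2 → after 1×micro: -23/8; S2 reads c0=-2 → after 1×micro: -4 ⇒ (c0=-2, c1=-23/8, c2=-4)
macro 4: S0 reads c2=-4 → after 1×micro: 0; S1 reads c0=0 → after 1×micro: -23/16; S2 reads c0=0 → after 1×micro: 0 ⇒ (c0=0, c1=-23/16, c2=0)
macro 5: S0 reads c2=0 → after 1×micro: -2; S1 reads c0=-2 → after 1×micro: -151/32; S2 reads c0=-2 → after 1×micro: -4 ⇒ (c0=-2, c1=-151/32, c2=-4)

c1 at macro-step 3 = -23/8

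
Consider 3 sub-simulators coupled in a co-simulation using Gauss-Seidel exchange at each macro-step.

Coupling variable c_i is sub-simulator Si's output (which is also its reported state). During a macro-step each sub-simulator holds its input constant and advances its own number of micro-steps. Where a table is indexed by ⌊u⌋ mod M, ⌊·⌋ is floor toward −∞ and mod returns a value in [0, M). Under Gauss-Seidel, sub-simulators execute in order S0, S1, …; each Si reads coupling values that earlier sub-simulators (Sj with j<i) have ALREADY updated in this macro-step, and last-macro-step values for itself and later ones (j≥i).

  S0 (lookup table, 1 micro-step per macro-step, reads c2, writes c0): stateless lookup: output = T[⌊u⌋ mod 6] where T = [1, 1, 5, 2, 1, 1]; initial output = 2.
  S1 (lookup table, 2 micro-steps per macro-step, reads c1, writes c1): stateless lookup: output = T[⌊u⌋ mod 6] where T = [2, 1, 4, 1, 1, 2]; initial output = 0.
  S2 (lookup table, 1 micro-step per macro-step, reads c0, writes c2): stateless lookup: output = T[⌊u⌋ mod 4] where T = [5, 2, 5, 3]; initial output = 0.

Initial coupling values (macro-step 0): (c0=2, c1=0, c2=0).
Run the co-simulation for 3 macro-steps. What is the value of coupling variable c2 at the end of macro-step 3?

macro 1: S0 reads c2=0 → after 1×micro: 1; S1 reads c1=0 → after 2×micro: 2; S2 reads c0=1 → after 1×micro: 2 ⇒ (c0=1, c1=2, c2=2)
macro 2: S0 reads c2=2 → after 1×micro: 5; S1 reads c1=2 → after 2×micro: 4; S2 reads c0=5 → after 1×micro: 2 ⇒ (c0=5, c1=4, c2=2)
macro 3: S0 reads c2=2 → after 1×micro: 5; S1 reads c1=4 → after 2×micro: 1; S2 reads c0=5 → after 1×micro: 2 ⇒ (c0=5, c1=1, c2=2)

c2 at macro-step 3 = 2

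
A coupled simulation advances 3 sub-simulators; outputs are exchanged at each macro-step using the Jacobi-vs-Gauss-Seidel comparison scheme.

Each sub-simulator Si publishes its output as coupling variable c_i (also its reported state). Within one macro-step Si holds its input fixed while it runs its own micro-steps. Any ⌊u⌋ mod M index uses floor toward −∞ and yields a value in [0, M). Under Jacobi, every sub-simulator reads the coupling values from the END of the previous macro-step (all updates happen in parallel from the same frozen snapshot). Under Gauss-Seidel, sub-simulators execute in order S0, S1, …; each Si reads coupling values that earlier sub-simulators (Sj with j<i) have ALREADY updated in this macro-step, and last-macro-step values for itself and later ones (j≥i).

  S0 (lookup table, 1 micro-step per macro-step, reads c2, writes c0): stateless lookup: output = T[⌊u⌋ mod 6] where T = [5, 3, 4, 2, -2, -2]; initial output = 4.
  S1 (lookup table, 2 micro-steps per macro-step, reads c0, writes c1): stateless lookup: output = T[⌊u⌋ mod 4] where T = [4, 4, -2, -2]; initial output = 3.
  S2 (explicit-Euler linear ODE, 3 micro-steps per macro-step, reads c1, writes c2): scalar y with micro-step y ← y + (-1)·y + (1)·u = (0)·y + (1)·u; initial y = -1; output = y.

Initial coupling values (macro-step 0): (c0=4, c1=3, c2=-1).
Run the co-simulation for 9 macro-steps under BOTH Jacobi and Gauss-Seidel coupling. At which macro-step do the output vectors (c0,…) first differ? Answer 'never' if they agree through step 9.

first divergence at macro-step: 1

[Jacobi] macro 1: S0 reads c2=-1 → after 1×micro: -2; S1 reads c0=4 → after 2×micro: 4; S2 reads c1=3 → after 3×micro: 3 ⇒ (c0=-2, c1=4, c2=3)
[Jacobi] macro 2: S0 reads c2=3 → after 1×micro: 2; S1 reads c0=-2 → after 2×micro: -2; S2 reads c1=4 → after 3×micro: 4 ⇒ (c0=2, c1=-2, c2=4)
[Jacobi] macro 3: S0 reads c2=4 → after 1×micro: -2; S1 reads c0=2 → after 2×micro: -2; S2 reads c1=-2 → after 3×micro: -2 ⇒ (c0=-2, c1=-2, c2=-2)
[Jacobi] macro 4: S0 reads c2=-2 → after 1×micro: -2; S1 reads c0=-2 → after 2×micro: -2; S2 reads c1=-2 → after 3×micro: -2 ⇒ (c0=-2, c1=-2, c2=-2)
[Jacobi] macro 5: S0 reads c2=-2 → after 1×micro: -2; S1 reads c0=-2 → after 2×micro: -2; S2 reads c1=-2 → after 3×micro: -2 ⇒ (c0=-2, c1=-2, c2=-2)
[Jacobi] macro 6: S0 reads c2=-2 → after 1×micro: -2; S1 reads c0=-2 → after 2×micro: -2; S2 reads c1=-2 → after 3×micro: -2 ⇒ (c0=-2, c1=-2, c2=-2)
[Jacobi] macro 7: S0 reads c2=-2 → after 1×micro: -2; S1 reads c0=-2 → after 2×micro: -2; S2 reads c1=-2 → after 3×micro: -2 ⇒ (c0=-2, c1=-2, c2=-2)
[Jacobi] macro 8: S0 reads c2=-2 → after 1×micro: -2; S1 reads c0=-2 → after 2×micro: -2; S2 reads c1=-2 → after 3×micro: -2 ⇒ (c0=-2, c1=-2, c2=-2)
[Jacobi] macro 9: S0 reads c2=-2 → after 1×micro: -2; S1 reads c0=-2 → after 2×micro: -2; S2 reads c1=-2 → after 3×micro: -2 ⇒ (c0=-2, c1=-2, c2=-2)
[Gauss-Seidel] macro 1: S0 reads c2=-1 → after 1×micro: -2; S1 reads c0=-2 → after 2×micro: -2; S2 reads c1=-2 → after 3×micro: -2 ⇒ (c0=-2, c1=-2, c2=-2)
[Gauss-Seidel] macro 2: S0 reads c2=-2 → after 1×micro: -2; S1 reads c0=-2 → after 2×micro: -2; S2 reads c1=-2 → after 3×micro: -2 ⇒ (c0=-2, c1=-2, c2=-2)
[Gauss-Seidel] macro 3: S0 reads c2=-2 → after 1×micro: -2; S1 reads c0=-2 → after 2×micro: -2; S2 reads c1=-2 → after 3×micro: -2 ⇒ (c0=-2, c1=-2, c2=-2)
[Gauss-Seidel] macro 4: S0 reads c2=-2 → after 1×micro: -2; S1 reads c0=-2 → after 2×micro: -2; S2 reads c1=-2 → after 3×micro: -2 ⇒ (c0=-2, c1=-2, c2=-2)
[Gauss-Seidel] macro 5: S0 reads c2=-2 → after 1×micro: -2; S1 reads c0=-2 → after 2×micro: -2; S2 reads c1=-2 → after 3×micro: -2 ⇒ (c0=-2, c1=-2, c2=-2)
[Gauss-Seidel] macro 6: S0 reads c2=-2 → after 1×micro: -2; S1 reads c0=-2 → after 2×micro: -2; S2 reads c1=-2 → after 3×micro: -2 ⇒ (c0=-2, c1=-2, c2=-2)
[Gauss-Seidel] macro 7: S0 reads c2=-2 → after 1×micro: -2; S1 reads c0=-2 → after 2×micro: -2; S2 reads c1=-2 → after 3×micro: -2 ⇒ (c0=-2, c1=-2, c2=-2)
[Gauss-Seidel] macro 8: S0 reads c2=-2 → after 1×micro: -2; S1 reads c0=-2 → after 2×micro: -2; S2 reads c1=-2 → after 3×micro: -2 ⇒ (c0=-2, c1=-2, c2=-2)
[Gauss-Seidel] macro 9: S0 reads c2=-2 → after 1×micro: -2; S1 reads c0=-2 → after 2×micro: -2; S2 reads c1=-2 → after 3×micro: -2 ⇒ (c0=-2, c1=-2, c2=-2)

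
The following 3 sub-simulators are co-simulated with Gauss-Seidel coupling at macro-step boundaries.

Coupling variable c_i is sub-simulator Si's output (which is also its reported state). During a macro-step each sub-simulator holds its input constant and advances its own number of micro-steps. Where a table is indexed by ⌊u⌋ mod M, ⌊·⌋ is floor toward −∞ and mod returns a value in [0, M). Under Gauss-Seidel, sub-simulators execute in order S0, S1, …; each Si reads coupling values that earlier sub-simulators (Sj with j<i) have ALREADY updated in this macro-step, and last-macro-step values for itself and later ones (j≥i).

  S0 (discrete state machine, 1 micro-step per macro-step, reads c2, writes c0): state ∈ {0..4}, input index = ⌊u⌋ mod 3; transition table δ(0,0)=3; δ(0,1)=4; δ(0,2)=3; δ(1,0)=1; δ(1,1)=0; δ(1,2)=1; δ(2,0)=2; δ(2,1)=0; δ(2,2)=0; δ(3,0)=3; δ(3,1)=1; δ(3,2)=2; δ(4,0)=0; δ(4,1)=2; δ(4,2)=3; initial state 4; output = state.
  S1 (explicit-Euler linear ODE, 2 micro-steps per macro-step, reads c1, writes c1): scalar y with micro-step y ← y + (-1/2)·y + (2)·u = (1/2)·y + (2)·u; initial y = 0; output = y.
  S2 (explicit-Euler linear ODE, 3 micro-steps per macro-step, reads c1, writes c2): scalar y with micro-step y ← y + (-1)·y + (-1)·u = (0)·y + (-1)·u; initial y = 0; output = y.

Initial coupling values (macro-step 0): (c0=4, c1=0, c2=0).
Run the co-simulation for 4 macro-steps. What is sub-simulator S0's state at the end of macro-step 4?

S0 state at macro-step 4 = 3

macro 1: S0 reads c2=0 → after 1×micro: 0; S1 reads c1=0 → after 2×micro: 0; S2 reads c1=0 → after 3×micro: 0 ⇒ (c0=0, c1=0, c2=0)
macro 2: S0 reads c2=0 → after 1×micro: 3; S1 reads c1=0 → after 2×micro: 0; S2 reads c1=0 → after 3×micro: 0 ⇒ (c0=3, c1=0, c2=0)
macro 3: S0 reads c2=0 → after 1×micro: 3; S1 reads c1=0 → after 2×micro: 0; S2 reads c1=0 → after 3×micro: 0 ⇒ (c0=3, c1=0, c2=0)
macro 4: S0 reads c2=0 → after 1×micro: 3; S1 reads c1=0 → after 2×micro: 0; S2 reads c1=0 → after 3×micro: 0 ⇒ (c0=3, c1=0, c2=0)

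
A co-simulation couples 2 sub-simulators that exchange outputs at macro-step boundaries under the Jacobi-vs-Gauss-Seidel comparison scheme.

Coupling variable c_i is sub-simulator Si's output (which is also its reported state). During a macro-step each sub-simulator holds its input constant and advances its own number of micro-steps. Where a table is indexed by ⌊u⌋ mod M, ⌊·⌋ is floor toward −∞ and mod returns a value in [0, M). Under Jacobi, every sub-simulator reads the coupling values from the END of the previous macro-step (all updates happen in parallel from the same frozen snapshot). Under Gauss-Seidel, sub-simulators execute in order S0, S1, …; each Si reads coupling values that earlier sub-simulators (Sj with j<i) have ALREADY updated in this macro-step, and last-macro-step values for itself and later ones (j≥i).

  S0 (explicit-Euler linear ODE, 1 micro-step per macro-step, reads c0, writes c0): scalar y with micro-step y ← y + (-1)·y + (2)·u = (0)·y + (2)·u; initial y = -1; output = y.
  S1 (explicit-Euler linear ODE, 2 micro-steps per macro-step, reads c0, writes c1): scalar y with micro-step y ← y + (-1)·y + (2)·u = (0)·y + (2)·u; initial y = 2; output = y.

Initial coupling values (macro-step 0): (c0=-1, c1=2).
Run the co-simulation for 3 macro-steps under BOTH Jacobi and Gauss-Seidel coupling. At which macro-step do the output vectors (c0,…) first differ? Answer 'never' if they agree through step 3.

first divergence at macro-step: 1

[Jacobi] macro 1: S0 reads c0=-1 → after 1×micro: -2; S1 reads c0=-1 → after 2×micro: -2 ⇒ (c0=-2, c1=-2)
[Jacobi] macro 2: S0 reads c0=-2 → after 1×micro: -4; S1 reads c0=-2 → after 2×micro: -4 ⇒ (c0=-4, c1=-4)
[Jacobi] macro 3: S0 reads c0=-4 → after 1×micro: -8; S1 reads c0=-4 → after 2×micro: -8 ⇒ (c0=-8, c1=-8)
[Gauss-Seidel] macro 1: S0 reads c0=-1 → after 1×micro: -2; S1 reads c0=-2 → after 2×micro: -4 ⇒ (c0=-2, c1=-4)
[Gauss-Seidel] macro 2: S0 reads c0=-2 → after 1×micro: -4; S1 reads c0=-4 → after 2×micro: -8 ⇒ (c0=-4, c1=-8)
[Gauss-Seidel] macro 3: S0 reads c0=-4 → after 1×micro: -8; S1 reads c0=-8 → after 2×micro: -16 ⇒ (c0=-8, c1=-16)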